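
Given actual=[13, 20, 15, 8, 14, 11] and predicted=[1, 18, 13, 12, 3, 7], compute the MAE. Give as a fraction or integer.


MAE = (1/6) * (|13-1|=12 + |20-18|=2 + |15-13|=2 + |8-12|=4 + |14-3|=11 + |11-7|=4). Sum = 35. MAE = 35/6.

35/6


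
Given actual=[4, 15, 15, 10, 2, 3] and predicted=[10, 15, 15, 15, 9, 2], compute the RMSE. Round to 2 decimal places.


MSE = 18.5000. RMSE = sqrt(18.5000) = 4.30.

4.30


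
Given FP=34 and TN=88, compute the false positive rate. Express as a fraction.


FPR = FP / (FP + TN) = 34 / 122 = 17/61.

17/61


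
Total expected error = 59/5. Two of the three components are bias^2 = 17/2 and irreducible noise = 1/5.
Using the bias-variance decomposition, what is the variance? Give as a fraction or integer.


Total error = bias^2 + variance + irreducible noise. So variance = 59/5 - 17/2 - 1/5 = 31/10.

31/10


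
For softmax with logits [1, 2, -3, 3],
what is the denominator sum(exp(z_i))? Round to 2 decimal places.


Denom = e^1=2.7183 + e^2=7.3891 + e^-3=0.0498 + e^3=20.0855. Sum = 30.2427, which rounds to 30.24.

30.24


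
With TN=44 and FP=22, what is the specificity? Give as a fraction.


Specificity = TN / (TN + FP) = 44 / 66 = 2/3.

2/3


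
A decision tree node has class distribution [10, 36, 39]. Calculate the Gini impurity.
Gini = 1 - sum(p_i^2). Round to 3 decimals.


Total = 85. Proportions: 10/85, 36/85, 39/85. sum(p_i^2) = 0.4037. Gini = 1 - 0.4037 = 0.5963, which rounds to 0.596.

0.596


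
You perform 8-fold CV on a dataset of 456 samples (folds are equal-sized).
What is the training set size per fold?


Each validation fold has 456/8 = 57 samples. Training set = 456 - 57 = 399.

399


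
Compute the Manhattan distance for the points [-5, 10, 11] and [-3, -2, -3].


d = sum of absolute differences: |-5--3|=2 + |10--2|=12 + |11--3|=14 = 28.

28


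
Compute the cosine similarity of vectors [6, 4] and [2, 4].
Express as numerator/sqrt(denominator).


dot = 28. |a|^2 = 52, |b|^2 = 20. cos = 28/sqrt(1040).

28/sqrt(1040)


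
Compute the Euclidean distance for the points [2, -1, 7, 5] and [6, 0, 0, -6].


d = sqrt(sum of squared differences). (2-6)^2=16, (-1-0)^2=1, (7-0)^2=49, (5--6)^2=121. Sum = 187.

sqrt(187)


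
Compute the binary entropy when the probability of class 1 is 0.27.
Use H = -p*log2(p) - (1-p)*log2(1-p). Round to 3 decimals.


H = -0.27*log2(0.27) - 0.73*log2(0.73) = 0.841.

0.841


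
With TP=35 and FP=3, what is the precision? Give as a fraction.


Precision = TP / (TP + FP) = 35 / 38 = 35/38.

35/38


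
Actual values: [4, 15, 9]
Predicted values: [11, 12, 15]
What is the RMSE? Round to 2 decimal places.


MSE = 31.3333. RMSE = sqrt(31.3333) = 5.60.

5.60


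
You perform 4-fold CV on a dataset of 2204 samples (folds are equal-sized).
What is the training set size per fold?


Each validation fold has 2204/4 = 551 samples. Training set = 2204 - 551 = 1653.

1653


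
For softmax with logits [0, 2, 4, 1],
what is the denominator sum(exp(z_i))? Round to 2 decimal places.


Denom = e^0=1.0000 + e^2=7.3891 + e^4=54.5982 + e^1=2.7183. Sum = 65.7056, which rounds to 65.71.

65.71


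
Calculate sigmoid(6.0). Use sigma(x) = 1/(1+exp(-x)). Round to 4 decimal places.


sigma(6.0) = 1/(1+e^(-6.0)) = 1/(1+0.002479) = 1/1.002479 = 0.9975.

0.9975


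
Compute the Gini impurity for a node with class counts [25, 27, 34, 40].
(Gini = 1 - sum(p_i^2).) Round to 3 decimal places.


Total = 126. Proportions: 25/126, 27/126, 34/126, 40/126. sum(p_i^2) = 0.2589. Gini = 1 - 0.2589 = 0.7411, which rounds to 0.741.

0.741


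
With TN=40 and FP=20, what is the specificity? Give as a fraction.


Specificity = TN / (TN + FP) = 40 / 60 = 2/3.

2/3


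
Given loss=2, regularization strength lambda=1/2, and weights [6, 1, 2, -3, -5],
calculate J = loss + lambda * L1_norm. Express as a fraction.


L1 norm = sum(|w|) = 17. J = 2 + 1/2 * 17 = 21/2.

21/2


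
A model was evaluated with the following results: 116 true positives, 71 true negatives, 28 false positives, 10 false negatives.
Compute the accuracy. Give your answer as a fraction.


Accuracy = (TP + TN) / (TP + TN + FP + FN) = (116 + 71) / 225 = 187/225.

187/225


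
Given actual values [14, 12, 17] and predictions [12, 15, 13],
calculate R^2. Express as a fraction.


Mean(y) = 43/3. SS_res = 29. SS_tot = 38/3. R^2 = 1 - 29/(38/3) = -49/38.

-49/38


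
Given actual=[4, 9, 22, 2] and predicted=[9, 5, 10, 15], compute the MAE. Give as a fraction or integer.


MAE = (1/4) * (|4-9|=5 + |9-5|=4 + |22-10|=12 + |2-15|=13). Sum = 34. MAE = 17/2.

17/2


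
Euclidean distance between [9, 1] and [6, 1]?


d = sqrt(sum of squared differences). (9-6)^2=9, (1-1)^2=0. Sum = 9.

3


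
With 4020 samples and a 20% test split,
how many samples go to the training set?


Test set = 4020 * 20% = 804. Training set = 4020 - 804 = 3216.

3216


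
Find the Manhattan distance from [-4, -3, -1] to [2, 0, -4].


d = sum of absolute differences: |-4-2|=6 + |-3-0|=3 + |-1--4|=3 = 12.

12


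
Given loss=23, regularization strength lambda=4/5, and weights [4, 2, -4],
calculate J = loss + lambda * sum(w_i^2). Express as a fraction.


L2 sq norm = sum(w^2) = 36. J = 23 + 4/5 * 36 = 259/5.

259/5


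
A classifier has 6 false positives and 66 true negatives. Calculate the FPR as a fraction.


FPR = FP / (FP + TN) = 6 / 72 = 1/12.

1/12


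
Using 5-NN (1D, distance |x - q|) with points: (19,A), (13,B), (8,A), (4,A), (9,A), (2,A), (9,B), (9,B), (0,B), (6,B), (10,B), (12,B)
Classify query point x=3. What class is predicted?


Distances: |19-3|=16, |13-3|=10, |8-3|=5, |4-3|=1, |9-3|=6, |2-3|=1, |9-3|=6, |9-3|=6, |0-3|=3, |6-3|=3, |10-3|=7, |12-3|=9. 5 nearest: (4,A), (2,A), (0,B), (6,B), (8,A). Counts: {'A': 3, 'B': 2}. Majority class: A.

A


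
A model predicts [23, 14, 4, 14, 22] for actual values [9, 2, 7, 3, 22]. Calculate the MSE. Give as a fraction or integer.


MSE = (1/5) * ((9-23)^2=196 + (2-14)^2=144 + (7-4)^2=9 + (3-14)^2=121 + (22-22)^2=0). Sum = 470. MSE = 94.

94


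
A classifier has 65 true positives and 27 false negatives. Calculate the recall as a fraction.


Recall = TP / (TP + FN) = 65 / 92 = 65/92.

65/92


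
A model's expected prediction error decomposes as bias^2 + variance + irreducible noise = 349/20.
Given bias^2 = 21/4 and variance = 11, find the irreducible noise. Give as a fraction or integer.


Total error = bias^2 + variance + irreducible noise. So irreducible noise = 349/20 - 21/4 - 11 = 6/5.

6/5


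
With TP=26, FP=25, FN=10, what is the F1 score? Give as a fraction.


Precision = 26/51 = 26/51. Recall = 26/36 = 13/18. F1 = 2*P*R/(P+R) = 52/87.

52/87


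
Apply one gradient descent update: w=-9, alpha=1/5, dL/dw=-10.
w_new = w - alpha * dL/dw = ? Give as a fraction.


w_new = -9 - 1/5 * -10 = -9 - -2 = -7.

-7


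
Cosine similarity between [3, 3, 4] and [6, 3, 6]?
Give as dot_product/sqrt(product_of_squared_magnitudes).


dot = 51. |a|^2 = 34, |b|^2 = 81. cos = 51/sqrt(2754).

51/sqrt(2754)


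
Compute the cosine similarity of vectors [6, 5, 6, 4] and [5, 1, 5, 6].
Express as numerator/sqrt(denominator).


dot = 89. |a|^2 = 113, |b|^2 = 87. cos = 89/sqrt(9831).

89/sqrt(9831)


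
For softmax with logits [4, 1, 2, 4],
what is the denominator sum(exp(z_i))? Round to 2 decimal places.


Denom = e^4=54.5982 + e^1=2.7183 + e^2=7.3891 + e^4=54.5982. Sum = 119.3038, which rounds to 119.30.

119.30


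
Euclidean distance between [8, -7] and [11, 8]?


d = sqrt(sum of squared differences). (8-11)^2=9, (-7-8)^2=225. Sum = 234.

sqrt(234)


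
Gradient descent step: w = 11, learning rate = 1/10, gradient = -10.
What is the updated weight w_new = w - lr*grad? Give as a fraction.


w_new = 11 - 1/10 * -10 = 11 - -1 = 12.

12


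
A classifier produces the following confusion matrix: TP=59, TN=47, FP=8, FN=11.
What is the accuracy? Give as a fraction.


Accuracy = (TP + TN) / (TP + TN + FP + FN) = (59 + 47) / 125 = 106/125.

106/125


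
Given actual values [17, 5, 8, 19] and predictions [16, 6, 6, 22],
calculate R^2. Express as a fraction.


Mean(y) = 49/4. SS_res = 15. SS_tot = 555/4. R^2 = 1 - 15/(555/4) = 33/37.

33/37


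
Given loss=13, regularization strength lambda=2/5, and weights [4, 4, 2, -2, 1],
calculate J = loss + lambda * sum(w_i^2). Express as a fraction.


L2 sq norm = sum(w^2) = 41. J = 13 + 2/5 * 41 = 147/5.

147/5


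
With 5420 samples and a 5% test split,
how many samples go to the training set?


Test set = 5420 * 5% = 271. Training set = 5420 - 271 = 5149.

5149


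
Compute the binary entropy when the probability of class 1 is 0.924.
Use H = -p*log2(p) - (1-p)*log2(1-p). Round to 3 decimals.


H = -0.924*log2(0.924) - 0.076*log2(0.076) = 0.388.

0.388


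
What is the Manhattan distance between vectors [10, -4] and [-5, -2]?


d = sum of absolute differences: |10--5|=15 + |-4--2|=2 = 17.

17


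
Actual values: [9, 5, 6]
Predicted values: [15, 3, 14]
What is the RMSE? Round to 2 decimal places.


MSE = 34.6667. RMSE = sqrt(34.6667) = 5.89.

5.89


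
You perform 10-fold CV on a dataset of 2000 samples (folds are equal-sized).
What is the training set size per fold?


Each validation fold has 2000/10 = 200 samples. Training set = 2000 - 200 = 1800.

1800


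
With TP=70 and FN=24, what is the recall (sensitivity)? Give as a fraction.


Recall = TP / (TP + FN) = 70 / 94 = 35/47.

35/47


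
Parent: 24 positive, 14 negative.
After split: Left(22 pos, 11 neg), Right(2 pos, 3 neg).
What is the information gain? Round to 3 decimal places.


H(parent) = 0.9495. H(left) = 0.9183, H(right) = 0.9710. Weighted = (33/38)*0.9183 + (5/38)*0.9710 = 0.9252. IG = 0.9495 - 0.9252 = 0.0243, which rounds to 0.024.

0.024


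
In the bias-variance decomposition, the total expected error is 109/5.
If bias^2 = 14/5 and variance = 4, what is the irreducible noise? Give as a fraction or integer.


Total error = bias^2 + variance + irreducible noise. So irreducible noise = 109/5 - 14/5 - 4 = 15.

15


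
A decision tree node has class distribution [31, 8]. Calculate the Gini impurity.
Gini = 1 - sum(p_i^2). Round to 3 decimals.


Total = 39. Proportions: 31/39, 8/39. sum(p_i^2) = 0.6739. Gini = 1 - 0.6739 = 0.3261, which rounds to 0.326.

0.326


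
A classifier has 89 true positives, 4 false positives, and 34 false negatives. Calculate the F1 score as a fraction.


Precision = 89/93 = 89/93. Recall = 89/123 = 89/123. F1 = 2*P*R/(P+R) = 89/108.

89/108


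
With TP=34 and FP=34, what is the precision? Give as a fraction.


Precision = TP / (TP + FP) = 34 / 68 = 1/2.

1/2


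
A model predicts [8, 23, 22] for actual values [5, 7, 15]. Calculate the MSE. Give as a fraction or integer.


MSE = (1/3) * ((5-8)^2=9 + (7-23)^2=256 + (15-22)^2=49). Sum = 314. MSE = 314/3.

314/3


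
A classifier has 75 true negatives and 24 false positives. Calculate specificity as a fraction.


Specificity = TN / (TN + FP) = 75 / 99 = 25/33.

25/33


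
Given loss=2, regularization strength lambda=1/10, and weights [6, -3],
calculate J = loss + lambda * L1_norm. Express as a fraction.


L1 norm = sum(|w|) = 9. J = 2 + 1/10 * 9 = 29/10.

29/10


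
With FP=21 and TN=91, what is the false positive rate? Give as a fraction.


FPR = FP / (FP + TN) = 21 / 112 = 3/16.

3/16


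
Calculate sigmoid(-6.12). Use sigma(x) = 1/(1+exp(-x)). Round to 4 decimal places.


sigma(-6.12) = 1/(1+e^(6.12)) = 1/(1+454.864694) = 1/455.864694 = 0.0022.

0.0022


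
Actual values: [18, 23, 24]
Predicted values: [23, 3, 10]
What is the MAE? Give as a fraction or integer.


MAE = (1/3) * (|18-23|=5 + |23-3|=20 + |24-10|=14). Sum = 39. MAE = 13.

13


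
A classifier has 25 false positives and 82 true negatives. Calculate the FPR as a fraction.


FPR = FP / (FP + TN) = 25 / 107 = 25/107.

25/107


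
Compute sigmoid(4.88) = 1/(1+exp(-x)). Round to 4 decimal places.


sigma(4.88) = 1/(1+e^(-4.88)) = 1/(1+0.007597) = 1/1.007597 = 0.9925.

0.9925


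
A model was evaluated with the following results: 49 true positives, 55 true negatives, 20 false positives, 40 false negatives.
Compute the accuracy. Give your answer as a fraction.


Accuracy = (TP + TN) / (TP + TN + FP + FN) = (49 + 55) / 164 = 26/41.

26/41


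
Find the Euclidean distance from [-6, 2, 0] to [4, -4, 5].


d = sqrt(sum of squared differences). (-6-4)^2=100, (2--4)^2=36, (0-5)^2=25. Sum = 161.

sqrt(161)


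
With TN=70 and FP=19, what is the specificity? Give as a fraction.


Specificity = TN / (TN + FP) = 70 / 89 = 70/89.

70/89


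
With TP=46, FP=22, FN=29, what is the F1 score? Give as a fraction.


Precision = 46/68 = 23/34. Recall = 46/75 = 46/75. F1 = 2*P*R/(P+R) = 92/143.

92/143


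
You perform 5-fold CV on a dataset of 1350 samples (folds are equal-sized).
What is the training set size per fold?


Each validation fold has 1350/5 = 270 samples. Training set = 1350 - 270 = 1080.

1080


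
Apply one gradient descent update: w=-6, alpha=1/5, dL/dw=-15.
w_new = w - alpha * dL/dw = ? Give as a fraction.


w_new = -6 - 1/5 * -15 = -6 - -3 = -3.

-3


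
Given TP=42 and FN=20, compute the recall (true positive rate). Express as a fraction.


Recall = TP / (TP + FN) = 42 / 62 = 21/31.

21/31


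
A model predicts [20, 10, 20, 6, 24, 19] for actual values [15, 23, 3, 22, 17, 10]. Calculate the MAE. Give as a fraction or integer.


MAE = (1/6) * (|15-20|=5 + |23-10|=13 + |3-20|=17 + |22-6|=16 + |17-24|=7 + |10-19|=9). Sum = 67. MAE = 67/6.

67/6


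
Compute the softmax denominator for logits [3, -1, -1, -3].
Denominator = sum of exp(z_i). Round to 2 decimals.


Denom = e^3=20.0855 + e^-1=0.3679 + e^-1=0.3679 + e^-3=0.0498. Sum = 20.8711, which rounds to 20.87.

20.87


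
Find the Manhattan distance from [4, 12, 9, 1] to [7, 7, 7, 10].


d = sum of absolute differences: |4-7|=3 + |12-7|=5 + |9-7|=2 + |1-10|=9 = 19.

19


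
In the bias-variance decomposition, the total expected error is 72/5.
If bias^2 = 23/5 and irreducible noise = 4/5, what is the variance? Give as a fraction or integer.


Total error = bias^2 + variance + irreducible noise. So variance = 72/5 - 23/5 - 4/5 = 9.

9


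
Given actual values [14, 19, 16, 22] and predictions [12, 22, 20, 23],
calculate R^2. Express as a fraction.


Mean(y) = 71/4. SS_res = 30. SS_tot = 147/4. R^2 = 1 - 30/(147/4) = 9/49.

9/49


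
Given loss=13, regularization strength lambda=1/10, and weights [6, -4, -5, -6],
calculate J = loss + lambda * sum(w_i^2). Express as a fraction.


L2 sq norm = sum(w^2) = 113. J = 13 + 1/10 * 113 = 243/10.

243/10


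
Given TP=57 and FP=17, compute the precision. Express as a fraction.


Precision = TP / (TP + FP) = 57 / 74 = 57/74.

57/74


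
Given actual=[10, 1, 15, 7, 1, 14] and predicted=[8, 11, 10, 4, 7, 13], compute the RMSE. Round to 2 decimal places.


MSE = 29.1667. RMSE = sqrt(29.1667) = 5.40.

5.40


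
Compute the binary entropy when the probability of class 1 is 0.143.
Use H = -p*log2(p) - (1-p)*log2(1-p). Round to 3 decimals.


H = -0.143*log2(0.143) - 0.857*log2(0.857) = 0.592.

0.592


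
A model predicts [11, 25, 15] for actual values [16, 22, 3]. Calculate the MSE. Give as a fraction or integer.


MSE = (1/3) * ((16-11)^2=25 + (22-25)^2=9 + (3-15)^2=144). Sum = 178. MSE = 178/3.

178/3


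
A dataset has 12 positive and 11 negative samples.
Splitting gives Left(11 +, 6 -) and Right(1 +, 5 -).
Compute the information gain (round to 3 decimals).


H(parent) = 0.9986. H(left) = 0.9367, H(right) = 0.6500. Weighted = (17/23)*0.9367 + (6/23)*0.6500 = 0.8619. IG = 0.9986 - 0.8619 = 0.1367, which rounds to 0.137.

0.137


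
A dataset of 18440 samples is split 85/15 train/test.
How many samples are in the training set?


Test set = 18440 * 15% = 2766. Training set = 18440 - 2766 = 15674.

15674


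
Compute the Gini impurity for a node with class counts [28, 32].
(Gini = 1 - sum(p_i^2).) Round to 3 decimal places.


Total = 60. Proportions: 28/60, 32/60. sum(p_i^2) = 0.5022. Gini = 1 - 0.5022 = 0.4978, which rounds to 0.498.

0.498


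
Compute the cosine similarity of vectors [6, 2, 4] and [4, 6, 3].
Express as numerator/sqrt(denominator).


dot = 48. |a|^2 = 56, |b|^2 = 61. cos = 48/sqrt(3416).

48/sqrt(3416)


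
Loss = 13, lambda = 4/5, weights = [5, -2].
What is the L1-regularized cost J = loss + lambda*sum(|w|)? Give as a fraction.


L1 norm = sum(|w|) = 7. J = 13 + 4/5 * 7 = 93/5.

93/5


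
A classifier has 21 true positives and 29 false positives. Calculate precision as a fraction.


Precision = TP / (TP + FP) = 21 / 50 = 21/50.

21/50


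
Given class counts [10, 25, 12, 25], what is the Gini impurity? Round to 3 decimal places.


Total = 72. Proportions: 10/72, 25/72, 12/72, 25/72. sum(p_i^2) = 0.2882. Gini = 1 - 0.2882 = 0.7118, which rounds to 0.712.

0.712


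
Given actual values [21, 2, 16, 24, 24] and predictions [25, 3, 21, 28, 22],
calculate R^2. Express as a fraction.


Mean(y) = 87/5. SS_res = 62. SS_tot = 1696/5. R^2 = 1 - 62/(1696/5) = 693/848.

693/848


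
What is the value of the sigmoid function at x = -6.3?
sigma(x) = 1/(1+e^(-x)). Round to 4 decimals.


sigma(-6.3) = 1/(1+e^(6.3)) = 1/(1+544.571910) = 1/545.571910 = 0.0018.

0.0018


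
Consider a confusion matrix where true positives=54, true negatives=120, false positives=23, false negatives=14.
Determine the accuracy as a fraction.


Accuracy = (TP + TN) / (TP + TN + FP + FN) = (54 + 120) / 211 = 174/211.

174/211


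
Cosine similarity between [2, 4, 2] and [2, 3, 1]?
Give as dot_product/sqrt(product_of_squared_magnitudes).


dot = 18. |a|^2 = 24, |b|^2 = 14. cos = 18/sqrt(336).

18/sqrt(336)


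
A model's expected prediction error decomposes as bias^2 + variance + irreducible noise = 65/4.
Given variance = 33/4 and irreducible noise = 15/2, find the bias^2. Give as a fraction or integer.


Total error = bias^2 + variance + irreducible noise. So bias^2 = 65/4 - 33/4 - 15/2 = 1/2.

1/2


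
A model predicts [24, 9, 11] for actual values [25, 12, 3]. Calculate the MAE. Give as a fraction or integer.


MAE = (1/3) * (|25-24|=1 + |12-9|=3 + |3-11|=8). Sum = 12. MAE = 4.

4


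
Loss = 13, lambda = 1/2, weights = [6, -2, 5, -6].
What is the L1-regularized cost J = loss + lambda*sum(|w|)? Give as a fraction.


L1 norm = sum(|w|) = 19. J = 13 + 1/2 * 19 = 45/2.

45/2


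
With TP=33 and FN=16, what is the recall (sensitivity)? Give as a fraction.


Recall = TP / (TP + FN) = 33 / 49 = 33/49.

33/49


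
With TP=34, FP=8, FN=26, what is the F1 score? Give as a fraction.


Precision = 34/42 = 17/21. Recall = 34/60 = 17/30. F1 = 2*P*R/(P+R) = 2/3.

2/3


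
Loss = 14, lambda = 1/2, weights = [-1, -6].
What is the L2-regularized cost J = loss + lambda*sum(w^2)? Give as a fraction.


L2 sq norm = sum(w^2) = 37. J = 14 + 1/2 * 37 = 65/2.

65/2


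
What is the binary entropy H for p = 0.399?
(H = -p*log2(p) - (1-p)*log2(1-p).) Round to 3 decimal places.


H = -0.399*log2(0.399) - 0.601*log2(0.601) = 0.970.

0.970


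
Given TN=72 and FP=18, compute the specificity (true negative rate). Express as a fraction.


Specificity = TN / (TN + FP) = 72 / 90 = 4/5.

4/5


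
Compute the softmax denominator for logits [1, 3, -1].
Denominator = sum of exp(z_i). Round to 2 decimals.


Denom = e^1=2.7183 + e^3=20.0855 + e^-1=0.3679. Sum = 23.1717, which rounds to 23.17.

23.17


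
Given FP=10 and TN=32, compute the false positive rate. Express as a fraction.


FPR = FP / (FP + TN) = 10 / 42 = 5/21.

5/21


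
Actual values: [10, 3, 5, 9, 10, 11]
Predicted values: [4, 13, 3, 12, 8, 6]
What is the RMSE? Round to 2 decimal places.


MSE = 29.6667. RMSE = sqrt(29.6667) = 5.45.

5.45


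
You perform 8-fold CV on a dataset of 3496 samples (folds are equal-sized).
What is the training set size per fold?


Each validation fold has 3496/8 = 437 samples. Training set = 3496 - 437 = 3059.

3059


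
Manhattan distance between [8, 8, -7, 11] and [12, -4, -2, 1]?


d = sum of absolute differences: |8-12|=4 + |8--4|=12 + |-7--2|=5 + |11-1|=10 = 31.

31


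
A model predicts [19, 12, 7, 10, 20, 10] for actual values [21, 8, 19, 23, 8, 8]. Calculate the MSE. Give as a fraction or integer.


MSE = (1/6) * ((21-19)^2=4 + (8-12)^2=16 + (19-7)^2=144 + (23-10)^2=169 + (8-20)^2=144 + (8-10)^2=4). Sum = 481. MSE = 481/6.

481/6


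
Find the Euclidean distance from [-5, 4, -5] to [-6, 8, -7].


d = sqrt(sum of squared differences). (-5--6)^2=1, (4-8)^2=16, (-5--7)^2=4. Sum = 21.

sqrt(21)


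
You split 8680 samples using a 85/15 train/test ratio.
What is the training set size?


Test set = 8680 * 15% = 1302. Training set = 8680 - 1302 = 7378.

7378


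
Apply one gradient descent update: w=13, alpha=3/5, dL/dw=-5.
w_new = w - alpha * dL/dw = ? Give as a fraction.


w_new = 13 - 3/5 * -5 = 13 - -3 = 16.

16


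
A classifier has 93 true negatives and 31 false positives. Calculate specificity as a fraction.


Specificity = TN / (TN + FP) = 93 / 124 = 3/4.

3/4


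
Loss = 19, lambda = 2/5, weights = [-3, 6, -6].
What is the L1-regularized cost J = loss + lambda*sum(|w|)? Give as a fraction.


L1 norm = sum(|w|) = 15. J = 19 + 2/5 * 15 = 25.

25


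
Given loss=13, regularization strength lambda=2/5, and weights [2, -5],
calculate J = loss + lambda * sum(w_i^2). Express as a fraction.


L2 sq norm = sum(w^2) = 29. J = 13 + 2/5 * 29 = 123/5.

123/5


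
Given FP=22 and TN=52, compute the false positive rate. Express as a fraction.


FPR = FP / (FP + TN) = 22 / 74 = 11/37.

11/37


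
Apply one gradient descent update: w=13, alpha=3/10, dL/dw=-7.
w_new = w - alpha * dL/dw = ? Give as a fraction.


w_new = 13 - 3/10 * -7 = 13 - -21/10 = 151/10.

151/10


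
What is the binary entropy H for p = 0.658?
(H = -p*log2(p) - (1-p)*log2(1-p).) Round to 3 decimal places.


H = -0.658*log2(0.658) - 0.342*log2(0.342) = 0.927.

0.927


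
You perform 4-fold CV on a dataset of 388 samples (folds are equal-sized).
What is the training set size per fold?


Each validation fold has 388/4 = 97 samples. Training set = 388 - 97 = 291.

291


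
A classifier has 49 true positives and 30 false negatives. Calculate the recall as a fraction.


Recall = TP / (TP + FN) = 49 / 79 = 49/79.

49/79


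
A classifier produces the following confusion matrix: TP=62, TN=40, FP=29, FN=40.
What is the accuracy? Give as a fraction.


Accuracy = (TP + TN) / (TP + TN + FP + FN) = (62 + 40) / 171 = 34/57.

34/57


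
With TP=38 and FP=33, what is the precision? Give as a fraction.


Precision = TP / (TP + FP) = 38 / 71 = 38/71.

38/71


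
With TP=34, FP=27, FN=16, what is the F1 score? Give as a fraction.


Precision = 34/61 = 34/61. Recall = 34/50 = 17/25. F1 = 2*P*R/(P+R) = 68/111.

68/111


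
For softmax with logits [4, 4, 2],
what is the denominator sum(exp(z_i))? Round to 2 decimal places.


Denom = e^4=54.5982 + e^4=54.5982 + e^2=7.3891. Sum = 116.5855, which rounds to 116.59.

116.59


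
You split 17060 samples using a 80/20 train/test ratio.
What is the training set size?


Test set = 17060 * 20% = 3412. Training set = 17060 - 3412 = 13648.

13648


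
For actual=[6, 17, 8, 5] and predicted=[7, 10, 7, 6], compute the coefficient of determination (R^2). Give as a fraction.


Mean(y) = 9. SS_res = 52. SS_tot = 90. R^2 = 1 - 52/(90) = 19/45.

19/45


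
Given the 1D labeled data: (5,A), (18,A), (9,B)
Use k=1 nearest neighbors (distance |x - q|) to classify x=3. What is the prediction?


Distances: |5-3|=2, |18-3|=15, |9-3|=6. 1 nearest: (5,A). Counts: {'A': 1}. Majority class: A.

A


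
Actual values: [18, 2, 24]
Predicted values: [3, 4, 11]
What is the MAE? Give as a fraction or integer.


MAE = (1/3) * (|18-3|=15 + |2-4|=2 + |24-11|=13). Sum = 30. MAE = 10.

10


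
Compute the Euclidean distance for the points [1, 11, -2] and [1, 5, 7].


d = sqrt(sum of squared differences). (1-1)^2=0, (11-5)^2=36, (-2-7)^2=81. Sum = 117.

sqrt(117)


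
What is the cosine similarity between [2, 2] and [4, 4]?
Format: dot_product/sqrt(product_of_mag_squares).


dot = 16. |a|^2 = 8, |b|^2 = 32. cos = 16/sqrt(256).

16/sqrt(256)


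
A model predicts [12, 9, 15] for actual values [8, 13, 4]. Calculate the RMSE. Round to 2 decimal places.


MSE = 51.0000. RMSE = sqrt(51.0000) = 7.14.

7.14


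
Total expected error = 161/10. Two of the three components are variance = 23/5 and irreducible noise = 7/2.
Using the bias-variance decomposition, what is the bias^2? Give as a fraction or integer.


Total error = bias^2 + variance + irreducible noise. So bias^2 = 161/10 - 23/5 - 7/2 = 8.

8


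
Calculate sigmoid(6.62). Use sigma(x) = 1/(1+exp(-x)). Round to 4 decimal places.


sigma(6.62) = 1/(1+e^(-6.62)) = 1/(1+0.001333) = 1/1.001333 = 0.9987.

0.9987


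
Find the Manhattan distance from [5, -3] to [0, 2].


d = sum of absolute differences: |5-0|=5 + |-3-2|=5 = 10.

10


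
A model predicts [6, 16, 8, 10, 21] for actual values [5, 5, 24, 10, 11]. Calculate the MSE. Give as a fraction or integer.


MSE = (1/5) * ((5-6)^2=1 + (5-16)^2=121 + (24-8)^2=256 + (10-10)^2=0 + (11-21)^2=100). Sum = 478. MSE = 478/5.

478/5


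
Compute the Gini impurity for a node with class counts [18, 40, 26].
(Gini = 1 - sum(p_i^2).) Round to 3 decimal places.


Total = 84. Proportions: 18/84, 40/84, 26/84. sum(p_i^2) = 0.3685. Gini = 1 - 0.3685 = 0.6315, which rounds to 0.632.

0.632


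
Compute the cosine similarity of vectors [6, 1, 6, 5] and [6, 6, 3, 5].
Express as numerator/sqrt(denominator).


dot = 85. |a|^2 = 98, |b|^2 = 106. cos = 85/sqrt(10388).

85/sqrt(10388)


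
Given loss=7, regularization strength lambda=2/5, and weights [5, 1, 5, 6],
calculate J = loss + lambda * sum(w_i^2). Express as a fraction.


L2 sq norm = sum(w^2) = 87. J = 7 + 2/5 * 87 = 209/5.

209/5


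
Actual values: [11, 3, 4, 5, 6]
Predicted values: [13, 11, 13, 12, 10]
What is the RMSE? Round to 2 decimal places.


MSE = 42.8000. RMSE = sqrt(42.8000) = 6.54.

6.54


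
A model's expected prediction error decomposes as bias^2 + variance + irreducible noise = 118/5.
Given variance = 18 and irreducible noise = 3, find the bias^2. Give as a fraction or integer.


Total error = bias^2 + variance + irreducible noise. So bias^2 = 118/5 - 18 - 3 = 13/5.

13/5


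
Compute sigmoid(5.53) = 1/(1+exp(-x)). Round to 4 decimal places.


sigma(5.53) = 1/(1+e^(-5.53)) = 1/(1+0.003966) = 1/1.003966 = 0.9960.

0.9960


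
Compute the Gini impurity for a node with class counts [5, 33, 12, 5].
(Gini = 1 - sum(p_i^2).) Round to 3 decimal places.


Total = 55. Proportions: 5/55, 33/55, 12/55, 5/55. sum(p_i^2) = 0.4241. Gini = 1 - 0.4241 = 0.5759, which rounds to 0.576.

0.576


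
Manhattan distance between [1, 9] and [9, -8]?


d = sum of absolute differences: |1-9|=8 + |9--8|=17 = 25.

25


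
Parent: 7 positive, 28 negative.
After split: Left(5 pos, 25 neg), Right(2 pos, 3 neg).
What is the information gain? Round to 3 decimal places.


H(parent) = 0.7219. H(left) = 0.6500, H(right) = 0.9710. Weighted = (30/35)*0.6500 + (5/35)*0.9710 = 0.6959. IG = 0.7219 - 0.6959 = 0.0260, which rounds to 0.026.

0.026


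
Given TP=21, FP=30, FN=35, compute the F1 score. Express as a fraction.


Precision = 21/51 = 7/17. Recall = 21/56 = 3/8. F1 = 2*P*R/(P+R) = 42/107.

42/107


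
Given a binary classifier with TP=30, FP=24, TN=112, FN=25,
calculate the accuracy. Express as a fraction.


Accuracy = (TP + TN) / (TP + TN + FP + FN) = (30 + 112) / 191 = 142/191.

142/191


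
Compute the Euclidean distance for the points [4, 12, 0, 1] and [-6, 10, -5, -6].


d = sqrt(sum of squared differences). (4--6)^2=100, (12-10)^2=4, (0--5)^2=25, (1--6)^2=49. Sum = 178.

sqrt(178)


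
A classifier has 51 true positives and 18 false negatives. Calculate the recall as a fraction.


Recall = TP / (TP + FN) = 51 / 69 = 17/23.

17/23


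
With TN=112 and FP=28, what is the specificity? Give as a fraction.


Specificity = TN / (TN + FP) = 112 / 140 = 4/5.

4/5


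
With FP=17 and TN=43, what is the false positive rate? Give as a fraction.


FPR = FP / (FP + TN) = 17 / 60 = 17/60.

17/60


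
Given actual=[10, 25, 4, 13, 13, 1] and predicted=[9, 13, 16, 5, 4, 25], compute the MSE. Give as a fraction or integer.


MSE = (1/6) * ((10-9)^2=1 + (25-13)^2=144 + (4-16)^2=144 + (13-5)^2=64 + (13-4)^2=81 + (1-25)^2=576). Sum = 1010. MSE = 505/3.

505/3


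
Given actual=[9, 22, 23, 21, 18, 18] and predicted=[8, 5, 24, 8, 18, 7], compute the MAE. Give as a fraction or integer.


MAE = (1/6) * (|9-8|=1 + |22-5|=17 + |23-24|=1 + |21-8|=13 + |18-18|=0 + |18-7|=11). Sum = 43. MAE = 43/6.

43/6


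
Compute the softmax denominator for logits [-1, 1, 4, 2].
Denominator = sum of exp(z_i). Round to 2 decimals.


Denom = e^-1=0.3679 + e^1=2.7183 + e^4=54.5982 + e^2=7.3891. Sum = 65.0735, which rounds to 65.07.

65.07


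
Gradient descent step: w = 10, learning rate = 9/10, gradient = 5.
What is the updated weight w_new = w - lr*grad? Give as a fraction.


w_new = 10 - 9/10 * 5 = 10 - 9/2 = 11/2.

11/2


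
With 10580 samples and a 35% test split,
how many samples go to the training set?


Test set = 10580 * 35% = 3703. Training set = 10580 - 3703 = 6877.

6877


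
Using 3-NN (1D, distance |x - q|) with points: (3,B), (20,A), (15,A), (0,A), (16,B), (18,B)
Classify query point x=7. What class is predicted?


Distances: |3-7|=4, |20-7|=13, |15-7|=8, |0-7|=7, |16-7|=9, |18-7|=11. 3 nearest: (3,B), (0,A), (15,A). Counts: {'B': 1, 'A': 2}. Majority class: A.

A


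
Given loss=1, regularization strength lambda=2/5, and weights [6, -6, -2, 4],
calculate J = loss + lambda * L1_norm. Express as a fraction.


L1 norm = sum(|w|) = 18. J = 1 + 2/5 * 18 = 41/5.

41/5


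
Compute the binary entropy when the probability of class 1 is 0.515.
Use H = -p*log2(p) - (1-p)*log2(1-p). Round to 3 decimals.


H = -0.515*log2(0.515) - 0.485*log2(0.485) = 0.999.

0.999


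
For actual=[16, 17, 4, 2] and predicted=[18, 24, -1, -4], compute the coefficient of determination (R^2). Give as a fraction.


Mean(y) = 39/4. SS_res = 114. SS_tot = 739/4. R^2 = 1 - 114/(739/4) = 283/739.

283/739


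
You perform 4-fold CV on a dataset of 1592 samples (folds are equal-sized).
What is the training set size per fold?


Each validation fold has 1592/4 = 398 samples. Training set = 1592 - 398 = 1194.

1194


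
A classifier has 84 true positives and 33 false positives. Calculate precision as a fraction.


Precision = TP / (TP + FP) = 84 / 117 = 28/39.

28/39


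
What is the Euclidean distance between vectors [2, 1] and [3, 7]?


d = sqrt(sum of squared differences). (2-3)^2=1, (1-7)^2=36. Sum = 37.

sqrt(37)


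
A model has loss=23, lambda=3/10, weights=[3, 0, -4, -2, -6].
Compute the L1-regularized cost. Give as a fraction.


L1 norm = sum(|w|) = 15. J = 23 + 3/10 * 15 = 55/2.

55/2


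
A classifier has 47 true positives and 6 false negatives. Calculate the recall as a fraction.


Recall = TP / (TP + FN) = 47 / 53 = 47/53.

47/53


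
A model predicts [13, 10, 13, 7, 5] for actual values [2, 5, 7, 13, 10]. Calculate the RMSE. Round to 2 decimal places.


MSE = 48.6000. RMSE = sqrt(48.6000) = 6.97.

6.97


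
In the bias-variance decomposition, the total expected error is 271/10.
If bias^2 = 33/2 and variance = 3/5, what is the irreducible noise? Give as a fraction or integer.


Total error = bias^2 + variance + irreducible noise. So irreducible noise = 271/10 - 33/2 - 3/5 = 10.

10


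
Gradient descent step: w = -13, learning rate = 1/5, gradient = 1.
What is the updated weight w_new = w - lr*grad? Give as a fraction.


w_new = -13 - 1/5 * 1 = -13 - 1/5 = -66/5.

-66/5


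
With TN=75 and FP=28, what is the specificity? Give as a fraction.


Specificity = TN / (TN + FP) = 75 / 103 = 75/103.

75/103


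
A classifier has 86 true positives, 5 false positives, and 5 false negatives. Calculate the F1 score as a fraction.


Precision = 86/91 = 86/91. Recall = 86/91 = 86/91. F1 = 2*P*R/(P+R) = 86/91.

86/91


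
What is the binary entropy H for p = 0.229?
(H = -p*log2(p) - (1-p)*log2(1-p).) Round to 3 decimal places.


H = -0.229*log2(0.229) - 0.771*log2(0.771) = 0.776.

0.776


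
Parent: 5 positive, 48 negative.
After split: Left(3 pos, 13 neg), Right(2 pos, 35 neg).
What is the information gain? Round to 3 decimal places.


H(parent) = 0.4508. H(left) = 0.6962, H(right) = 0.3034. Weighted = (16/53)*0.6962 + (37/53)*0.3034 = 0.4220. IG = 0.4508 - 0.4220 = 0.0288, which rounds to 0.029.

0.029


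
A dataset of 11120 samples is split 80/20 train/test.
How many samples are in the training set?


Test set = 11120 * 20% = 2224. Training set = 11120 - 2224 = 8896.

8896


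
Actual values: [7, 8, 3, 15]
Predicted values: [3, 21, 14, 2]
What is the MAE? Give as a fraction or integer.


MAE = (1/4) * (|7-3|=4 + |8-21|=13 + |3-14|=11 + |15-2|=13). Sum = 41. MAE = 41/4.

41/4


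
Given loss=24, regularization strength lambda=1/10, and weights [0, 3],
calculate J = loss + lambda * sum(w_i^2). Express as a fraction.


L2 sq norm = sum(w^2) = 9. J = 24 + 1/10 * 9 = 249/10.

249/10


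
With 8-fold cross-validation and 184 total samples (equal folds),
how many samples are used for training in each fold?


Each validation fold has 184/8 = 23 samples. Training set = 184 - 23 = 161.

161


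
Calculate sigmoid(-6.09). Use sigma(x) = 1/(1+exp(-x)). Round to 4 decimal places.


sigma(-6.09) = 1/(1+e^(6.09)) = 1/(1+441.421411) = 1/442.421411 = 0.0023.

0.0023


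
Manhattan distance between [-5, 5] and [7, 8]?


d = sum of absolute differences: |-5-7|=12 + |5-8|=3 = 15.

15


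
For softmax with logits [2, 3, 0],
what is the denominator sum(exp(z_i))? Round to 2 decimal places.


Denom = e^2=7.3891 + e^3=20.0855 + e^0=1.0000. Sum = 28.4746, which rounds to 28.47.

28.47


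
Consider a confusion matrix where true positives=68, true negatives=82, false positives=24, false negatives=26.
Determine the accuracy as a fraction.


Accuracy = (TP + TN) / (TP + TN + FP + FN) = (68 + 82) / 200 = 3/4.

3/4


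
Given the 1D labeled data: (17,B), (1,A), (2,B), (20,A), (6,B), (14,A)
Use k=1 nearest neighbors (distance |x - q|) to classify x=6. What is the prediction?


Distances: |17-6|=11, |1-6|=5, |2-6|=4, |20-6|=14, |6-6|=0, |14-6|=8. 1 nearest: (6,B). Counts: {'B': 1}. Majority class: B.

B


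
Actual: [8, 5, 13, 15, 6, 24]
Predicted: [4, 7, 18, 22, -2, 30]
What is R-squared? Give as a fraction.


Mean(y) = 71/6. SS_res = 194. SS_tot = 1529/6. R^2 = 1 - 194/(1529/6) = 365/1529.

365/1529


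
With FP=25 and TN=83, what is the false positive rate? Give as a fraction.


FPR = FP / (FP + TN) = 25 / 108 = 25/108.

25/108


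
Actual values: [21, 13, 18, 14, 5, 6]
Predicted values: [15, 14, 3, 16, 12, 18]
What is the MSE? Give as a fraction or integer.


MSE = (1/6) * ((21-15)^2=36 + (13-14)^2=1 + (18-3)^2=225 + (14-16)^2=4 + (5-12)^2=49 + (6-18)^2=144). Sum = 459. MSE = 153/2.

153/2


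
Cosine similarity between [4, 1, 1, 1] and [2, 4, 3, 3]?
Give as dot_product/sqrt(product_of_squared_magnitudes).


dot = 18. |a|^2 = 19, |b|^2 = 38. cos = 18/sqrt(722).

18/sqrt(722)


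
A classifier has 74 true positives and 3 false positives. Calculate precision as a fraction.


Precision = TP / (TP + FP) = 74 / 77 = 74/77.

74/77


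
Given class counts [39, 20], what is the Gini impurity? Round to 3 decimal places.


Total = 59. Proportions: 39/59, 20/59. sum(p_i^2) = 0.5519. Gini = 1 - 0.5519 = 0.4481, which rounds to 0.448.

0.448


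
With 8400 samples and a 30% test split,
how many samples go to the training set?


Test set = 8400 * 30% = 2520. Training set = 8400 - 2520 = 5880.

5880


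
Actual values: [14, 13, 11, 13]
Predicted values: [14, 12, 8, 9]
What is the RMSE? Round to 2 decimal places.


MSE = 6.5000. RMSE = sqrt(6.5000) = 2.55.

2.55


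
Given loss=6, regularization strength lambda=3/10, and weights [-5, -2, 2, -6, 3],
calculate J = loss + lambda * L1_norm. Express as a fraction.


L1 norm = sum(|w|) = 18. J = 6 + 3/10 * 18 = 57/5.

57/5


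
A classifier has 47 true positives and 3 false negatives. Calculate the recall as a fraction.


Recall = TP / (TP + FN) = 47 / 50 = 47/50.

47/50


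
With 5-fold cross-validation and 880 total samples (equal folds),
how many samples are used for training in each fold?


Each validation fold has 880/5 = 176 samples. Training set = 880 - 176 = 704.

704


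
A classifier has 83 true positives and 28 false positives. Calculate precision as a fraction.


Precision = TP / (TP + FP) = 83 / 111 = 83/111.

83/111


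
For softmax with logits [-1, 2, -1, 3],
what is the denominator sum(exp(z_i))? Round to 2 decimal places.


Denom = e^-1=0.3679 + e^2=7.3891 + e^-1=0.3679 + e^3=20.0855. Sum = 28.2104, which rounds to 28.21.

28.21


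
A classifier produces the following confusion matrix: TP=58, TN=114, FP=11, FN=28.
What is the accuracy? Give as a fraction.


Accuracy = (TP + TN) / (TP + TN + FP + FN) = (58 + 114) / 211 = 172/211.

172/211


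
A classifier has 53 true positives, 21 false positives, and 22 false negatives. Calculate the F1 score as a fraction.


Precision = 53/74 = 53/74. Recall = 53/75 = 53/75. F1 = 2*P*R/(P+R) = 106/149.

106/149


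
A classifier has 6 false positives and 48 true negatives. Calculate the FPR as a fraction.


FPR = FP / (FP + TN) = 6 / 54 = 1/9.

1/9


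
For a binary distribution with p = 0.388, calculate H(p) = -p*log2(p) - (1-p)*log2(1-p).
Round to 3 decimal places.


H = -0.388*log2(0.388) - 0.612*log2(0.612) = 0.963.

0.963


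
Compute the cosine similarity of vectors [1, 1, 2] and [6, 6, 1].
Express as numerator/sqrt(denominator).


dot = 14. |a|^2 = 6, |b|^2 = 73. cos = 14/sqrt(438).

14/sqrt(438)


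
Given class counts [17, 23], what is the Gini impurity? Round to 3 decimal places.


Total = 40. Proportions: 17/40, 23/40. sum(p_i^2) = 0.5112. Gini = 1 - 0.5112 = 0.4888, which rounds to 0.489.

0.489


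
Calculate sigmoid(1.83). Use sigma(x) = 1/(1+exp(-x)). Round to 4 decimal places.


sigma(1.83) = 1/(1+e^(-1.83)) = 1/(1+0.160414) = 1/1.160414 = 0.8618.

0.8618


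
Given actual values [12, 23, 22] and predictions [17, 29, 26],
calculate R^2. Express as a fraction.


Mean(y) = 19. SS_res = 77. SS_tot = 74. R^2 = 1 - 77/(74) = -3/74.

-3/74


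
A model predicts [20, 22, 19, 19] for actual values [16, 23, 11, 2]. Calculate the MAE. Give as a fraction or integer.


MAE = (1/4) * (|16-20|=4 + |23-22|=1 + |11-19|=8 + |2-19|=17). Sum = 30. MAE = 15/2.

15/2


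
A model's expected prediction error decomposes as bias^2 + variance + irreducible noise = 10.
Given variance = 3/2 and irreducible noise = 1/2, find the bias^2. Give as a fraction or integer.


Total error = bias^2 + variance + irreducible noise. So bias^2 = 10 - 3/2 - 1/2 = 8.

8


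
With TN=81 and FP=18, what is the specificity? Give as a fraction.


Specificity = TN / (TN + FP) = 81 / 99 = 9/11.

9/11
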